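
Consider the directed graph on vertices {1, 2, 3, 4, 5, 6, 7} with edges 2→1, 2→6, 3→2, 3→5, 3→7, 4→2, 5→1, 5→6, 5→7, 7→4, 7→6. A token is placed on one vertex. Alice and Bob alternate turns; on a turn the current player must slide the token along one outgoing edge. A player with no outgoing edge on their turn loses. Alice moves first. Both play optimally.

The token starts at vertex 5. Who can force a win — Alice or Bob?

Build the W/L table. Terminal = L. A non-terminal position is W if it has a move to some L; otherwise it is L.
Every edge goes from a vertex to one that appears earlier in the order 1, 6, 2, 4, 7, 5, 3, so processing vertices in that order labels each vertex after all of its successors.
1: no outgoing edge → L
6: no outgoing edge → L
2: can move to 6, which is L ⇒ W
4: the only move is to 2(W), a W ⇒ L
7: can move to 4, which is L ⇒ W
5: can move to 6, which is L ⇒ W
3: moves to 5(W), 7(W), 2(W); every one is W ⇒ L
The starting position 5 is W: Alice should move to 6, handing over an L position.

Alice wins.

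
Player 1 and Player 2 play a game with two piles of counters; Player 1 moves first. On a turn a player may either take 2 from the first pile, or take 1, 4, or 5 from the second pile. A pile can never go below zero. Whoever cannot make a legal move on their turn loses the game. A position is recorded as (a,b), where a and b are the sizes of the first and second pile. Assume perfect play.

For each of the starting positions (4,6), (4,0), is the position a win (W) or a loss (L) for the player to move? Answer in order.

(4,6): W, (4,0): L

Build the W/L table. Terminal = L. A non-terminal position is W if it has a move to some L; otherwise it is L.
No move ever increases a pile, so every position that can arise here has a ≤ 4 and b ≤ 6; it is enough to label the cells with 0 ≤ a ≤ 4 and 0 ≤ b ≤ 6.
Every move lowers a or b (never raises either), so fill the grid row by row in increasing a, and left to right within a row: each cell's successors are then already labelled.
      b=0  b=1  b=2  b=3  b=4  b=5  b=6
a=0:    L    W    L    W    W    W    W
a=1:    L    W    L    W    W    W    W
a=2:    W    L    W    L    W    W    W
a=3:    W    L    W    L    W    W    W
a=4:    L    W    L    W    W    W    W
Cells with no legal move (terminal, hence L): (0,0), (1,0).
The remaining L cells, each justified by listing all of its moves:
(0,2): only reaches (0,1)(W), which is W → L
(1,2): only reaches (1,1)(W), which is W → L
(2,1): only reaches (0,1)(W), (2,0)(W), all W → L
(2,3): only reaches (0,3)(W), (2,2)(W), all W → L
(3,1): only reaches (1,1)(W), (3,0)(W), all W → L
(3,3): only reaches (1,3)(W), (3,2)(W), all W → L
(4,0): only reaches (2,0)(W), which is W → L
(4,2): only reaches (2,2)(W), (4,1)(W), all W → L
Every other cell has at least one move into one of the L cells above, so it is W.
(4,6): the move to (4,2) reaches an L cell, so W
(4,0): one of the L cells justified above, so L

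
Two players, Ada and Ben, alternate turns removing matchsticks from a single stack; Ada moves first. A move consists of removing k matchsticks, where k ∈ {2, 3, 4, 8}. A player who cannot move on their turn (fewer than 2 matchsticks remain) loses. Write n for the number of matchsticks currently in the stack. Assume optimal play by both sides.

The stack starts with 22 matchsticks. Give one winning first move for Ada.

Remove 3, leaving 19.

Classify positions by backward induction: terminal positions (no move available) are L. From any other position, the mover wins iff some move reaches an L.
n=0: no move → L
n=1: no move → L
n=2: can move to 0, which is L ⇒ W
n=3: can move to 1, which is L ⇒ W
n=4: can move to 1, which is L ⇒ W
n=5: can move to 1, which is L ⇒ W
n=6: moves to 4(W), 3(W), 2(W); every one is W ⇒ L
n=7: moves to 5(W), 4(W), 3(W); every one is W ⇒ L
n=8: can move to 6, which is L ⇒ W
n=9: can move to 7, which is L ⇒ W
n=10: can move to 7, which is L ⇒ W
n=11: can move to 7, which is L ⇒ W
n=12: moves to 10(W), 9(W), 8(W), 4(W); every one is W ⇒ L
n=13: moves to 11(W), 10(W), 9(W), 5(W); every one is W ⇒ L
n=14: can move to 12, which is L ⇒ W
n=15: can move to 13, which is L ⇒ W
n=16: can move to 13, which is L ⇒ W
n=17: can move to 13, which is L ⇒ W
n=18: moves to 16(W), 15(W), 14(W), 10(W); every one is W ⇒ L
n=19: moves to 17(W), 16(W), 15(W), 11(W); every one is W ⇒ L
n=20: can move to 18, which is L ⇒ W
n=21: can move to 19, which is L ⇒ W
n=22: can move to 19, which is L ⇒ W
From 22, the L positions reachable in one move are: 19, 18. Any move reaching one of these is winning.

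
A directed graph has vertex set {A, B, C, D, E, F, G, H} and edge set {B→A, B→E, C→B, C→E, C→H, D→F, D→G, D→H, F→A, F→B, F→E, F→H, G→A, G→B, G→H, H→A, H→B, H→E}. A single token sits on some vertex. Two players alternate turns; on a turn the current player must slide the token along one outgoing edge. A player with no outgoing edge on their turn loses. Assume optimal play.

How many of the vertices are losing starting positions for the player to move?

Positions with no move are L. A position that does have a move is losing for the player to move precisely when every available move leads to a winning position for the opponent. Fill in the labels:
Every edge goes from a vertex to one that appears earlier in the order A, E, B, H, G, C, F, D, so processing vertices in that order labels each vertex after all of its successors.
A: no outgoing edge → L
E: no outgoing edge → L
B: W (go to E, an L position)
H: W (go to E, an L position)
G: W (go to A, an L position)
C: W (go to E, an L position)
F: W (go to E, an L position)
D: L (options F(W), G(W), H(W) are all W)
The L vertices are A, D, E; that is 3 in all.

3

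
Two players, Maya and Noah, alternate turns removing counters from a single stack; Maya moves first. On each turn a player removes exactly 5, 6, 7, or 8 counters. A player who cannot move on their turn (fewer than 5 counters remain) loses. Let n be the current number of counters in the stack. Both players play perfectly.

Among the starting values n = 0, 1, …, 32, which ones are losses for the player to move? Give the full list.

0, 1, 2, 3, 4, 13, 14, 15, 16, 17, 26, 27, 28, 29, 30

Build the W/L table. Terminal = L. A non-terminal position is W if it has a move to some L; otherwise it is L.
n=0: no move → L
n=1: no move → L
n=2: no move → L
n=3: no move → L
n=4: no move → L
n=5: can move to 0, which is L ⇒ W
n=6: can move to 1, which is L ⇒ W
n=7: can move to 2, which is L ⇒ W
n=8: can move to 3, which is L ⇒ W
n=9: can move to 4, which is L ⇒ W
n=10: can move to 4, which is L ⇒ W
n=11: can move to 4, which is L ⇒ W
n=12: can move to 4, which is L ⇒ W
n=13: moves to 8(W), 7(W), 6(W), 5(W); every one is W ⇒ L
n=14: moves to 9(W), 8(W), 7(W), 6(W); every one is W ⇒ L
n=15: moves to 10(W), 9(W), 8(W), 7(W); every one is W ⇒ L
n=16: moves to 11(W), 10(W), 9(W), 8(W); every one is W ⇒ L
n=17: moves to 12(W), 11(W), 10(W), 9(W); every one is W ⇒ L
n=18: can move to 13, which is L ⇒ W
n=19: can move to 14, which is L ⇒ W
n=20: can move to 15, which is L ⇒ W
n=21: can move to 16, which is L ⇒ W
n=22: can move to 17, which is L ⇒ W
n=23: can move to 17, which is L ⇒ W
n=24: can move to 17, which is L ⇒ W
n=25: can move to 17, which is L ⇒ W
n=26: moves to 21(W), 20(W), 19(W), 18(W); every one is W ⇒ L
n=27: moves to 22(W), 21(W), 20(W), 19(W); every one is W ⇒ L
n=28: moves to 23(W), 22(W), 21(W), 20(W); every one is W ⇒ L
n=29: moves to 24(W), 23(W), 22(W), 21(W); every one is W ⇒ L
n=30: moves to 25(W), 24(W), 23(W), 22(W); every one is W ⇒ L
n=31: can move to 26, which is L ⇒ W
n=32: can move to 27, which is L ⇒ W
Reading off the rows marked L gives the requested list; there are 15 such values of n.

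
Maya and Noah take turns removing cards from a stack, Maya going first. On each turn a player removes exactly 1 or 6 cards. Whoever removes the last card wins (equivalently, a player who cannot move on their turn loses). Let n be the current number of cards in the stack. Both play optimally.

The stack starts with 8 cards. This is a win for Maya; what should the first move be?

Remove 1, leaving 7.

Positions with no move are L. A position that does have a move is losing for the player to move precisely when every available move leads to a winning position for the opponent. Fill in the labels:
n=0: no move → L
n=1: →0(L), so W
n=2: →1(W) only, which is W, so L
n=3: →2(L), so W
n=4: →3(W) only, which is W, so L
n=5: →4(L), so W
n=6: →0(L), so W
n=7: →6(W), 1(W) — all W, so L
n=8: →7(L), so W
From 8, the L positions reachable in one move are: 7, 2. Any move reaching one of these is winning.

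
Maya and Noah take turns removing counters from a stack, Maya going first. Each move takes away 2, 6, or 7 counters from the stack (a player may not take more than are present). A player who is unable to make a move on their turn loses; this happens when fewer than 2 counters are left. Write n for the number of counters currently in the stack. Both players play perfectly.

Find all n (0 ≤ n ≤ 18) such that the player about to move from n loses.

Work bottom-up. With no move the player to move loses. Otherwise the position is W if at least one move leads to an L position for the opponent, and L if every move leads to a W.
n=0: no move → L
n=1: no move → L
n=2: reaches L-position 0 → W
n=3: reaches L-position 1 → W
n=4: only reaches 2(W), which is W → L
n=5: only reaches 3(W), which is W → L
n=6: reaches L-position 4 → W
n=7: reaches L-position 5 → W
n=8: reaches L-position 1 → W
n=9: only reaches 7(W), 3(W), 2(W), all W → L
n=10: reaches L-position 4 → W
n=11: reaches L-position 9 → W
n=12: reaches L-position 5 → W
n=13: only reaches 11(W), 7(W), 6(W), all W → L
n=14: only reaches 12(W), 8(W), 7(W), all W → L
n=15: reaches L-position 13 → W
n=16: reaches L-position 14 → W
n=17: only reaches 15(W), 11(W), 10(W), all W → L
n=18: only reaches 16(W), 12(W), 11(W), all W → L
Reading off the rows marked L gives the requested list; there are 9 such values of n.

0, 1, 4, 5, 9, 13, 14, 17, 18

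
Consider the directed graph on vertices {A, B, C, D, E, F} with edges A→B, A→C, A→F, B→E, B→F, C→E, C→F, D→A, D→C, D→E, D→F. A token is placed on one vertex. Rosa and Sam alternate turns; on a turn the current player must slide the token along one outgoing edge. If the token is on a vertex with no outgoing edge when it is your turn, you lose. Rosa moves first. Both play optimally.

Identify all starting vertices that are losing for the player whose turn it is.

E, F

Positions with no move are L. A position that does have a move is losing for the player to move precisely when every available move leads to a winning position for the opponent. Fill in the labels:
Every edge goes from a vertex to one that appears earlier in the order E, F, C, B, A, D, so processing vertices in that order labels each vertex after all of its successors.
E: no outgoing edge → L
F: no outgoing edge → L
C: →F(L), so W
B: →F(L), so W
A: →F(L), so W
D: →F(L), so W
The losing starting vertices are exactly the entries labelled L in this table (2 of them).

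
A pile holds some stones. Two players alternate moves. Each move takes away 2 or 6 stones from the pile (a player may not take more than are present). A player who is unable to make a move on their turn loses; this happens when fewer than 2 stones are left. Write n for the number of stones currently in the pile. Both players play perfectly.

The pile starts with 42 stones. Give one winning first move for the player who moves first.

Classify positions by backward induction: terminal positions (no move available) are L. From any other position, the mover wins iff some move reaches an L.
n=0: no move → L
n=1: no move → L
n=2: can move to 0, which is L ⇒ W
n=3: can move to 1, which is L ⇒ W
n=4: the only move is to 2(W), a W ⇒ L
n=5: the only move is to 3(W), a W ⇒ L
n=6: can move to 4, which is L ⇒ W
n=7: can move to 5, which is L ⇒ W
n=8: moves to 6(W), 2(W); every one is W ⇒ L
n=9: moves to 7(W), 3(W); every one is W ⇒ L
n=10: can move to 8, which is L ⇒ W
n=11: can move to 9, which is L ⇒ W
n=12: moves to 10(W), 6(W); every one is W ⇒ L
n=13: moves to 11(W), 7(W); every one is W ⇒ L
n=14: can move to 12, which is L ⇒ W
n=15: can move to 13, which is L ⇒ W
n=16: moves to 14(W), 10(W); every one is W ⇒ L
n=17: moves to 15(W), 11(W); every one is W ⇒ L
n=18: can move to 16, which is L ⇒ W
n=19: can move to 17, which is L ⇒ W
n=20: moves to 18(W), 14(W); every one is W ⇒ L
n=21: moves to 19(W), 15(W); every one is W ⇒ L
n=22: can move to 20, which is L ⇒ W
n=23: can move to 21, which is L ⇒ W
n=24: moves to 22(W), 18(W); every one is W ⇒ L
n=25: moves to 23(W), 19(W); every one is W ⇒ L
n=26: can move to 24, which is L ⇒ W
n=27: can move to 25, which is L ⇒ W
n=28: moves to 26(W), 22(W); every one is W ⇒ L
n=29: moves to 27(W), 23(W); every one is W ⇒ L
n=30: can move to 28, which is L ⇒ W
n=31: can move to 29, which is L ⇒ W
n=32: moves to 30(W), 26(W); every one is W ⇒ L
n=33: moves to 31(W), 27(W); every one is W ⇒ L
n=34: can move to 32, which is L ⇒ W
n=35: can move to 33, which is L ⇒ W
n=36: moves to 34(W), 30(W); every one is W ⇒ L
n=37: moves to 35(W), 31(W); every one is W ⇒ L
n=38: can move to 36, which is L ⇒ W
n=39: can move to 37, which is L ⇒ W
n=40: moves to 38(W), 34(W); every one is W ⇒ L
n=41: moves to 39(W), 35(W); every one is W ⇒ L
n=42: can move to 40, which is L ⇒ W
From 42, the L positions reachable in one move are: 40, 36. Any move reaching one of these is winning.

Remove 2, leaving 40.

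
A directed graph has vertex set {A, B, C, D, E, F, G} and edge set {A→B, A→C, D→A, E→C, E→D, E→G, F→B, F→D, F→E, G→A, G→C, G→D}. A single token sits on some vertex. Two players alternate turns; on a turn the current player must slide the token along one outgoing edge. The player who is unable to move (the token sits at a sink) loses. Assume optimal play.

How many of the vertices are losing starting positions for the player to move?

3

Classify positions by backward induction: terminal positions (no move available) are L. From any other position, the mover wins iff some move reaches an L.
Every edge goes from a vertex to one that appears earlier in the order B, C, A, D, G, E, F, so processing vertices in that order labels each vertex after all of its successors.
B: no outgoing edge → L
C: no outgoing edge → L
A: can move to C, which is L ⇒ W
D: the only move is to A(W), a W ⇒ L
G: can move to D, which is L ⇒ W
E: can move to D, which is L ⇒ W
F: can move to D, which is L ⇒ W
The L vertices are B, C, D; that is 3 in all.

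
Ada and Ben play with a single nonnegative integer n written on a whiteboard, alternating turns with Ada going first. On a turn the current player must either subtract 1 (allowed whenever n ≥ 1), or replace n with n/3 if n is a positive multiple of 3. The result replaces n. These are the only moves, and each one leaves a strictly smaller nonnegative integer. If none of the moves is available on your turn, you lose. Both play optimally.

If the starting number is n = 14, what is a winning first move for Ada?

Move to 13.

Compute win/loss labels from the base case upward. A position with no move is L. Any other position is W if it can reach an L in one move, else L.
n=0: no move → L
n=1: →0(L), so W
n=2: →1(W) only, which is W, so L
n=3: →2(L), so W
n=4: →3(W) only, which is W, so L
n=5: →4(L), so W
n=6: →2(L), so W
n=7: →6(W) only, which is W, so L
n=8: →7(L), so W
n=9: →3(W), 8(W) — all W, so L
n=10: →9(L), so W
n=11: →10(W) only, which is W, so L
n=12: →4(L), so W
n=13: →12(W) only, which is W, so L
n=14: →13(L), so W
From 14, the L positions reachable in one move are: 13.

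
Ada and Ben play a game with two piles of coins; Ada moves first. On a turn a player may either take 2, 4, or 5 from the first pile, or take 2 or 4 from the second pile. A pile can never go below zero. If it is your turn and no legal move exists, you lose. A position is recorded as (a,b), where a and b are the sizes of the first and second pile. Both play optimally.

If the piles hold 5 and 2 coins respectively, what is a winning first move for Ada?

Classify positions by backward induction: terminal positions (no move available) are L. From any other position, the mover wins iff some move reaches an L.
No move ever increases a pile, so every position that can arise here has a ≤ 5 and b ≤ 2; it is enough to label the cells with 0 ≤ a ≤ 5 and 0 ≤ b ≤ 2.
Every move lowers a or b (never raises either), so fill the grid row by row in increasing a, and left to right within a row: each cell's successors are then already labelled.
      b=0  b=1  b=2
a=0:    L    L    W
a=1:    L    L    W
a=2:    W    W    L
a=3:    W    W    L
a=4:    W    W    W
a=5:    W    W    W
Cells with no legal move (terminal, hence L): (0,0), (0,1), (1,0), (1,1).
The remaining L cells, each justified by listing all of its moves:
(2,2): L (options (0,2)(W), (2,0)(W) are all W)
(3,2): L (options (1,2)(W), (3,0)(W) are all W)
Every other cell has at least one move into one of the L cells above, so it is W.
From (5,2), the L positions reachable in one move are: (3,2).

Move to (3,2).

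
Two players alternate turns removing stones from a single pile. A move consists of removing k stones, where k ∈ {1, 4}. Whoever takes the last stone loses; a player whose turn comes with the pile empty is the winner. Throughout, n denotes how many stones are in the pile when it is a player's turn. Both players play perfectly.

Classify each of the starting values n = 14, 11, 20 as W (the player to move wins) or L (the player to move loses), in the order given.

Use the standard recursion: the mover wins at a terminal position; elsewhere, the mover wins exactly when some move hands the opponent an L position.
n=0: no move; the opponent has just taken the last stone and therefore loses → W
n=1: only reaches 0(W), which is W → L
n=2: reaches L-position 1 → W
n=3: only reaches 2(W), which is W → L
n=4: reaches L-position 3 → W
n=5: reaches L-position 1 → W
n=6: only reaches 5(W), 2(W), all W → L
n=7: reaches L-position 6 → W
n=8: only reaches 7(W), 4(W), all W → L
n=9: reaches L-position 8 → W
n=10: reaches L-position 6 → W
n=11: only reaches 10(W), 7(W), all W → L
n=12: reaches L-position 11 → W
n=13: only reaches 12(W), 9(W), all W → L
n=14: reaches L-position 13 → W
n=15: reaches L-position 11 → W
n=16: only reaches 15(W), 12(W), all W → L
n=17: reaches L-position 16 → W
n=18: only reaches 17(W), 14(W), all W → L
n=19: reaches L-position 18 → W
n=20: reaches L-position 16 → W

14: W, 11: L, 20: W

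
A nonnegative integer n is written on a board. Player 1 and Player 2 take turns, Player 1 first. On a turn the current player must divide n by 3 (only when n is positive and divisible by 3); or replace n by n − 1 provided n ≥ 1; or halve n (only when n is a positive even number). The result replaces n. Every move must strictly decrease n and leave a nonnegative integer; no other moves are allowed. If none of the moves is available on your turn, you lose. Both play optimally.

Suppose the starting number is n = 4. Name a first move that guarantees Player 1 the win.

Compute win/loss labels from the base case upward. A position with no move is L. Any other position is W if it can reach an L in one move, else L.
n=0: no move → L
n=1: W (go to 0, an L position)
n=2: L (sole option 1(W) is W)
n=3: W (go to 2, an L position)
n=4: W (go to 2, an L position)
From 4, the L positions reachable in one move are: 2.

Move to 2.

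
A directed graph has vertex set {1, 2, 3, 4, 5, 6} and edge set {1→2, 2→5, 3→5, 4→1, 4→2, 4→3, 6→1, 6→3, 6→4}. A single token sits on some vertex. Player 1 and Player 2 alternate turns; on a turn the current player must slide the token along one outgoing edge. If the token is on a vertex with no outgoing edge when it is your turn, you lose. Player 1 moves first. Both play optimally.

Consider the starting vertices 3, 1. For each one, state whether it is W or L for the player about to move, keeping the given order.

3: W, 1: L

Use the standard recursion: the mover loses at a terminal position; elsewhere, the mover wins exactly when some move hands the opponent an L position.
Every edge goes from a vertex to one that appears earlier in the order 5, 2, 1, 3, 4, 6, so processing vertices in that order labels each vertex after all of its successors.
5: no outgoing edge → L
2: reaches L-position 5 → W
1: only reaches 2(W), which is W → L
3: reaches L-position 5 → W
4: reaches L-position 1 → W
6: reaches L-position 1 → W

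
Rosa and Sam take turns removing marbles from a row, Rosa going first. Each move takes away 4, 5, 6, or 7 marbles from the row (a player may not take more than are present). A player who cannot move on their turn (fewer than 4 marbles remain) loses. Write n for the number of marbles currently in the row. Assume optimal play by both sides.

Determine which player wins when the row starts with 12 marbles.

Build the W/L table. Terminal = L. A non-terminal position is W if it has a move to some L; otherwise it is L.
n=0: no move → L
n=1: no move → L
n=2: no move → L
n=3: no move → L
n=4: →0(L), so W
n=5: →1(L), so W
n=6: →2(L), so W
n=7: →3(L), so W
n=8: →3(L), so W
n=9: →3(L), so W
n=10: →3(L), so W
n=11: →7(W), 6(W), 5(W), 4(W) — all W, so L
n=12: →8(W), 7(W), 6(W), 5(W) — all W, so L
Every move from 12 reaches a W position, so the mover loses.

Sam wins.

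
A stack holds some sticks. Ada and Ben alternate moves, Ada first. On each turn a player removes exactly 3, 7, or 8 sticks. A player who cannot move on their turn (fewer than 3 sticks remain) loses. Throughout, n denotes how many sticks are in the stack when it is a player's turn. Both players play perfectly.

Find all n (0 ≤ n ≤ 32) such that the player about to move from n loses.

0, 1, 2, 6, 11, 12, 16, 17, 21, 22, 26, 27, 31, 32

Work bottom-up. With no move the player to move loses. Otherwise the position is W if at least one move leads to an L position for the opponent, and L if every move leads to a W.
n=0: no move → L
n=1: no move → L
n=2: no move → L
n=3: reaches L-position 0 → W
n=4: reaches L-position 1 → W
n=5: reaches L-position 2 → W
n=6: only reaches 3(W), which is W → L
n=7: reaches L-position 0 → W
n=8: reaches L-position 1 → W
n=9: reaches L-position 6 → W
n=10: reaches L-position 2 → W
n=11: only reaches 8(W), 4(W), 3(W), all W → L
n=12: only reaches 9(W), 5(W), 4(W), all W → L
n=13: reaches L-position 6 → W
n=14: reaches L-position 11 → W
n=15: reaches L-position 12 → W
n=16: only reaches 13(W), 9(W), 8(W), all W → L
n=17: only reaches 14(W), 10(W), 9(W), all W → L
n=18: reaches L-position 11 → W
n=19: reaches L-position 16 → W
n=20: reaches L-position 17 → W
n=21: only reaches 18(W), 14(W), 13(W), all W → L
n=22: only reaches 19(W), 15(W), 14(W), all W → L
n=23: reaches L-position 16 → W
n=24: reaches L-position 21 → W
n=25: reaches L-position 22 → W
n=26: only reaches 23(W), 19(W), 18(W), all W → L
n=27: only reaches 24(W), 20(W), 19(W), all W → L
n=28: reaches L-position 21 → W
n=29: reaches L-position 26 → W
n=30: reaches L-position 27 → W
n=31: only reaches 28(W), 24(W), 23(W), all W → L
n=32: only reaches 29(W), 25(W), 24(W), all W → L
Reading off the rows marked L gives the requested list; there are 14 such values of n.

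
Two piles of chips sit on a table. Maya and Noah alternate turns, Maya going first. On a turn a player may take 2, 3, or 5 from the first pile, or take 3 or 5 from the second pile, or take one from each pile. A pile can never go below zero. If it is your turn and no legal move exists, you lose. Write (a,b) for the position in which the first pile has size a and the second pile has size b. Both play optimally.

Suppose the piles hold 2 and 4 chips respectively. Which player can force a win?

Compute win/loss labels from the base case upward. A position with no move is L. Any other position is W if it can reach an L in one move, else L.
No move ever increases a pile, so every position that can arise here has a ≤ 2 and b ≤ 4; it is enough to label the cells with 0 ≤ a ≤ 2 and 0 ≤ b ≤ 4.
Every move lowers a or b (never raises either), so fill the grid row by row in increasing a, and left to right within a row: each cell's successors are then already labelled.
      b=0  b=1  b=2  b=3  b=4
a=0:    L    L    L    W    W
a=1:    L    W    W    W    L
a=2:    W    W    W    L    L
Cells with no legal move (terminal, hence L): (0,0), (0,1), (0,2), (1,0).
The remaining L cells, each justified by listing all of its moves:
(1,4): moves to (1,1)(W), (0,3)(W); every one is W ⇒ L
(2,3): moves to (0,3)(W), (2,0)(W), (1,2)(W); every one is W ⇒ L
(2,4): moves to (0,4)(W), (2,1)(W), (1,3)(W); every one is W ⇒ L
Every other cell has at least one move into one of the L cells above, so it is W.
Every move from (2,4) reaches a W position, so the mover loses.

Noah wins.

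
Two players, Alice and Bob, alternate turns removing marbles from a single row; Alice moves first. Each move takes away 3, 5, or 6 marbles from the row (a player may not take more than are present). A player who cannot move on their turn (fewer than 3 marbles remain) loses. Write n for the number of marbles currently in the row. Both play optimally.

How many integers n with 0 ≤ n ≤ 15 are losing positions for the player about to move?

6

Classify positions by backward induction: terminal positions (no move available) are L. From any other position, the mover wins iff some move reaches an L.
n=0: no move → L
n=1: no move → L
n=2: no move → L
n=3: →0(L), so W
n=4: →1(L), so W
n=5: →2(L), so W
n=6: →1(L), so W
n=7: →2(L), so W
n=8: →2(L), so W
n=9: →6(W), 4(W), 3(W) — all W, so L
n=10: →7(W), 5(W), 4(W) — all W, so L
n=11: →8(W), 6(W), 5(W) — all W, so L
n=12: →9(L), so W
n=13: →10(L), so W
n=14: →11(L), so W
n=15: →10(L), so W
L entries with 0 ≤ n ≤ 15: n = 0, 1, 2, 9, 10, 11; that makes 6.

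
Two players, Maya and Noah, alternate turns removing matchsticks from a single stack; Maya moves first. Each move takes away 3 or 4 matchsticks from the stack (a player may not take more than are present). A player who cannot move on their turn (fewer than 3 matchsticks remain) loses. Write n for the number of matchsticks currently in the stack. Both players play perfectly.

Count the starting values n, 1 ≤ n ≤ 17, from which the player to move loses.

Work bottom-up. With no move the player to move loses. Otherwise the position is W if at least one move leads to an L position for the opponent, and L if every move leads to a W.
n=0: no move → L
n=1: no move → L
n=2: no move → L
n=3: reaches L-position 0 → W
n=4: reaches L-position 1 → W
n=5: reaches L-position 2 → W
n=6: reaches L-position 2 → W
n=7: only reaches 4(W), 3(W), all W → L
n=8: only reaches 5(W), 4(W), all W → L
n=9: only reaches 6(W), 5(W), all W → L
n=10: reaches L-position 7 → W
n=11: reaches L-position 8 → W
n=12: reaches L-position 9 → W
n=13: reaches L-position 9 → W
n=14: only reaches 11(W), 10(W), all W → L
n=15: only reaches 12(W), 11(W), all W → L
n=16: only reaches 13(W), 12(W), all W → L
n=17: reaches L-position 14 → W
L entries with 1 ≤ n ≤ 17 (n=0 is outside the asked range and is not counted): n = 1, 2, 7, 8, 9, 14, 15, 16; that makes 8.

8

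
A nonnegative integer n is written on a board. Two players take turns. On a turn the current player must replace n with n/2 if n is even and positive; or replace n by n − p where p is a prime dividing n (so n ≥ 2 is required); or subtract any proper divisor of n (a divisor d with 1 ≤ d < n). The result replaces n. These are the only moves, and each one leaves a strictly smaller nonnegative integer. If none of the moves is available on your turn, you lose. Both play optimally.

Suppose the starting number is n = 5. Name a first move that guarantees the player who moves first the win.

Move to 0.

Use the standard recursion: the mover loses at a terminal position; elsewhere, the mover wins exactly when some move hands the opponent an L position.
n=0: no move → L
n=1: no move → L
n=2: can move to 0, which is L ⇒ W
n=3: can move to 0, which is L ⇒ W
n=4: moves to 2(W), 3(W); every one is W ⇒ L
n=5: can move to 0, which is L ⇒ W
From 5, the L positions reachable in one move are: 0, 4. Any move reaching one of these is winning.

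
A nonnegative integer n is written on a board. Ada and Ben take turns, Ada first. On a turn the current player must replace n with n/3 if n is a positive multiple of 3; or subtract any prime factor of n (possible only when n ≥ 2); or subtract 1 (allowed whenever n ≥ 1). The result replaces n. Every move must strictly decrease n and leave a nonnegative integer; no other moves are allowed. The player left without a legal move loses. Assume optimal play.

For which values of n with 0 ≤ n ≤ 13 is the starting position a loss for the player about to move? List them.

0, 4, 8

Work bottom-up. With no move the player to move loses. Otherwise the position is W if at least one move leads to an L position for the opponent, and L if every move leads to a W.
n=0: no move → L
n=1: W (go to 0, an L position)
n=2: W (go to 0, an L position)
n=3: W (go to 0, an L position)
n=4: L (options 2(W), 3(W) are all W)
n=5: W (go to 0, an L position)
n=6: W (go to 4, an L position)
n=7: W (go to 0, an L position)
n=8: L (options 6(W), 7(W) are all W)
n=9: W (go to 8, an L position)
n=10: W (go to 8, an L position)
n=11: W (go to 0, an L position)
n=12: W (go to 4, an L position)
n=13: W (go to 0, an L position)
The losing starting values of n are exactly the entries labelled L in this table (3 of them).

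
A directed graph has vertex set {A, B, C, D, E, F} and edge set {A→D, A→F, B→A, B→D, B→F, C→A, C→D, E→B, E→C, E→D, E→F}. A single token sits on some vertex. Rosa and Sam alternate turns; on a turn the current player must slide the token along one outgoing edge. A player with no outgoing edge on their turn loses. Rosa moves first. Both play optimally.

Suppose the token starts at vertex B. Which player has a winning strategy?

Build the W/L table. Terminal = L. A non-terminal position is W if it has a move to some L; otherwise it is L.
Every edge goes from a vertex to one that appears earlier in the order D, F, A, B, C, E, so processing vertices in that order labels each vertex after all of its successors.
D: no outgoing edge → L
F: no outgoing edge → L
A: W (go to F, an L position)
B: W (go to F, an L position)
C: W (go to D, an L position)
E: W (go to F, an L position)
The starting position B is W: Rosa should move to F, handing over an L position.

Rosa wins.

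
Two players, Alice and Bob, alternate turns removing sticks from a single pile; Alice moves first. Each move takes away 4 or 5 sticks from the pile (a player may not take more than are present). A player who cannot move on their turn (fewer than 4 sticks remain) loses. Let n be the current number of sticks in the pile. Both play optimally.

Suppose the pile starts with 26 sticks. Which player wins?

Use the standard recursion: the mover loses at a terminal position; elsewhere, the mover wins exactly when some move hands the opponent an L position.
n=0: no move → L
n=1: no move → L
n=2: no move → L
n=3: no move → L
n=4: can move to 0, which is L ⇒ W
n=5: can move to 1, which is L ⇒ W
n=6: can move to 2, which is L ⇒ W
n=7: can move to 3, which is L ⇒ W
n=8: can move to 3, which is L ⇒ W
n=9: moves to 5(W), 4(W); every one is W ⇒ L
n=10: moves to 6(W), 5(W); every one is W ⇒ L
n=11: moves to 7(W), 6(W); every one is W ⇒ L
n=12: moves to 8(W), 7(W); every one is W ⇒ L
n=13: can move to 9, which is L ⇒ W
n=14: can move to 10, which is L ⇒ W
n=15: can move to 11, which is L ⇒ W
n=16: can move to 12, which is L ⇒ W
n=17: can move to 12, which is L ⇒ W
n=18: moves to 14(W), 13(W); every one is W ⇒ L
n=19: moves to 15(W), 14(W); every one is W ⇒ L
n=20: moves to 16(W), 15(W); every one is W ⇒ L
n=21: moves to 17(W), 16(W); every one is W ⇒ L
n=22: can move to 18, which is L ⇒ W
n=23: can move to 19, which is L ⇒ W
n=24: can move to 20, which is L ⇒ W
n=25: can move to 21, which is L ⇒ W
n=26: can move to 21, which is L ⇒ W
The starting position 26 is W: Alice should remove 5, leaving 21, handing over an L position.

Alice wins.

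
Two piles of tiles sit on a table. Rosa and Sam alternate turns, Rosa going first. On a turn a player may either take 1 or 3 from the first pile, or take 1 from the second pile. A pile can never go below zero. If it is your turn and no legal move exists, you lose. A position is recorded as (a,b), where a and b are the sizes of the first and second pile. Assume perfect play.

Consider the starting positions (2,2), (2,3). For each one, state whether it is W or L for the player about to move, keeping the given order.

Use the standard recursion: the mover loses at a terminal position; elsewhere, the mover wins exactly when some move hands the opponent an L position.
No move ever increases a pile, so every position that can arise here has a ≤ 2 and b ≤ 3; it is enough to label the cells with 0 ≤ a ≤ 2 and 0 ≤ b ≤ 3.
Every move lowers a or b (never raises either), so fill the grid row by row in increasing a, and left to right within a row: each cell's successors are then already labelled.
      b=0  b=1  b=2  b=3
a=0:    L    W    L    W
a=1:    W    L    W    L
a=2:    L    W    L    W
Cells with no legal move (terminal, hence L): (0,0).
The remaining L cells, each justified by listing all of its moves:
(0,2): L (sole option (0,1)(W) is W)
(1,1): L (options (0,1)(W), (1,0)(W) are all W)
(1,3): L (options (0,3)(W), (1,2)(W) are all W)
(2,0): L (sole option (1,0)(W) is W)
(2,2): L (options (1,2)(W), (2,1)(W) are all W)
Every other cell has at least one move into one of the L cells above, so it is W.
(2,2): one of the L cells justified above, so L
(2,3): the move to (1,3) reaches an L cell, so W

(2,2): L, (2,3): W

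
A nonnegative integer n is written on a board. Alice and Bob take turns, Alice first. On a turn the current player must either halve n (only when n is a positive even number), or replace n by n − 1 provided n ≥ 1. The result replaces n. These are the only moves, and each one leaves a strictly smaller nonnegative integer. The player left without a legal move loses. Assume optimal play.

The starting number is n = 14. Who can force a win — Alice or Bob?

Classify positions by backward induction: terminal positions (no move available) are L. From any other position, the mover wins iff some move reaches an L.
n=0: no move → L
n=1: reaches L-position 0 → W
n=2: only reaches 1(W), which is W → L
n=3: reaches L-position 2 → W
n=4: reaches L-position 2 → W
n=5: only reaches 4(W), which is W → L
n=6: reaches L-position 5 → W
n=7: only reaches 6(W), which is W → L
n=8: reaches L-position 7 → W
n=9: only reaches 8(W), which is W → L
n=10: reaches L-position 5 → W
n=11: only reaches 10(W), which is W → L
n=12: reaches L-position 11 → W
n=13: only reaches 12(W), which is W → L
n=14: reaches L-position 7 → W
The starting position 14 is W: Alice should move to 7, handing over an L position.

Alice wins.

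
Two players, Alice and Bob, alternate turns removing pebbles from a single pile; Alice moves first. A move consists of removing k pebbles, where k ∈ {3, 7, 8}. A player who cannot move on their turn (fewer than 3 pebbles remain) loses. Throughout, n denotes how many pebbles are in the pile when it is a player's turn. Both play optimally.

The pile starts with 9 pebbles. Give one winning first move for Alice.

Remove 3, leaving 6.

Build the W/L table. Terminal = L. A non-terminal position is W if it has a move to some L; otherwise it is L.
n=0: no move → L
n=1: no move → L
n=2: no move → L
n=3: W (go to 0, an L position)
n=4: W (go to 1, an L position)
n=5: W (go to 2, an L position)
n=6: L (sole option 3(W) is W)
n=7: W (go to 0, an L position)
n=8: W (go to 1, an L position)
n=9: W (go to 6, an L position)
From 9, the L positions reachable in one move are: 6, 2, 1. Any move reaching one of these is winning.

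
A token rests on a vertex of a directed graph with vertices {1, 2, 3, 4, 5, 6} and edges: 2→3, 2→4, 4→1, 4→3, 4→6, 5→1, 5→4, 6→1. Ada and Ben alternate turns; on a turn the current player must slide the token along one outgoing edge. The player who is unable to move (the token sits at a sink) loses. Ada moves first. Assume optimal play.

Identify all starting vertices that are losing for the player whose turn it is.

1, 3

Build the W/L table. Terminal = L. A non-terminal position is W if it has a move to some L; otherwise it is L.
Every edge goes from a vertex to one that appears earlier in the order 3, 1, 6, 4, 5, 2, so processing vertices in that order labels each vertex after all of its successors.
3: no outgoing edge → L
1: no outgoing edge → L
6: →1(L), so W
4: →1(L), so W
5: →1(L), so W
2: →3(L), so W
Reading off the rows marked L gives the requested list; there are 2 such vertices.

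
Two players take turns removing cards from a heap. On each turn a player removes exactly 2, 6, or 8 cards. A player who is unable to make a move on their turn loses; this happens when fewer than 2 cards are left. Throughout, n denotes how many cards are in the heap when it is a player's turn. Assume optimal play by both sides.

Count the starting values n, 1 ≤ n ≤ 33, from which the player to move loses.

Compute win/loss labels from the base case upward. A position with no move is L. Any other position is W if it can reach an L in one move, else L.
n=0: no move → L
n=1: no move → L
n=2: can move to 0, which is L ⇒ W
n=3: can move to 1, which is L ⇒ W
n=4: the only move is to 2(W), a W ⇒ L
n=5: the only move is to 3(W), a W ⇒ L
n=6: can move to 4, which is L ⇒ W
n=7: can move to 5, which is L ⇒ W
n=8: can move to 0, which is L ⇒ W
n=9: can move to 1, which is L ⇒ W
n=10: can move to 4, which is L ⇒ W
n=11: can move to 5, which is L ⇒ W
n=12: can move to 4, which is L ⇒ W
n=13: can move to 5, which is L ⇒ W
n=14: moves to 12(W), 8(W), 6(W); every one is W ⇒ L
n=15: moves to 13(W), 9(W), 7(W); every one is W ⇒ L
n=16: can move to 14, which is L ⇒ W
n=17: can move to 15, which is L ⇒ W
n=18: moves to 16(W), 12(W), 10(W); every one is W ⇒ L
n=19: moves to 17(W), 13(W), 11(W); every one is W ⇒ L
n=20: can move to 18, which is L ⇒ W
n=21: can move to 19, which is L ⇒ W
n=22: can move to 14, which is L ⇒ W
n=23: can move to 15, which is L ⇒ W
n=24: can move to 18, which is L ⇒ W
n=25: can move to 19, which is L ⇒ W
n=26: can move to 18, which is L ⇒ W
n=27: can move to 19, which is L ⇒ W
n=28: moves to 26(W), 22(W), 20(W); every one is W ⇒ L
n=29: moves to 27(W), 23(W), 21(W); every one is W ⇒ L
n=30: can move to 28, which is L ⇒ W
n=31: can move to 29, which is L ⇒ W
n=32: moves to 30(W), 26(W), 24(W); every one is W ⇒ L
n=33: moves to 31(W), 27(W), 25(W); every one is W ⇒ L
L entries with 1 ≤ n ≤ 33 (n=0 is outside the asked range and is not counted): n = 1, 4, 5, 14, 15, 18, 19, 28, 29, 32, 33; that makes 11.

11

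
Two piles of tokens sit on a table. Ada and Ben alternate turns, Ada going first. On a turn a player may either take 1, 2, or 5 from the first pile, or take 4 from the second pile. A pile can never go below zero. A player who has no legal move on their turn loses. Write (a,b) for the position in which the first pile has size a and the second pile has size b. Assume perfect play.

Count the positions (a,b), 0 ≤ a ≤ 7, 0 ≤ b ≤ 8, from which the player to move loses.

Label each position W (a win for the player to move) or L (a loss). A position with no legal move is L; any other position is W exactly when some move reaches an L, and L when every move reaches a W.
Every move lowers a or b (never raises either), so fill the grid row by row in increasing a, and left to right within a row: each cell's successors are then already labelled.
      b=0  b=1  b=2  b=3  b=4  b=5  b=6  b=7  b=8
a=0:    L    L    L    L    W    W    W    W    L
a=1:    W    W    W    W    L    L    L    L    W
a=2:    W    W    W    W    W    W    W    W    W
a=3:    L    L    L    L    W    W    W    W    L
a=4:    W    W    W    W    L    L    L    L    W
a=5:    W    W    W    W    W    W    W    W    W
a=6:    L    L    L    L    W    W    W    W    L
a=7:    W    W    W    W    L    L    L    L    W
Cells with no legal move (terminal, hence L): (0,0), (0,1), (0,2), (0,3).
The remaining L cells, each justified by listing all of its moves:
(0,8): →(0,4)(W) only, which is W, so L
(1,4): →(0,4)(W), (1,0)(W) — all W, so L
(1,5): →(0,5)(W), (1,1)(W) — all W, so L
(1,6): →(0,6)(W), (1,2)(W) — all W, so L
(1,7): →(0,7)(W), (1,3)(W) — all W, so L
(3,0): →(2,0)(W), (1,0)(W) — all W, so L
(3,1): →(2,1)(W), (1,1)(W) — all W, so L
(3,2): →(2,2)(W), (1,2)(W) — all W, so L
(3,3): →(2,3)(W), (1,3)(W) — all W, so L
(3,8): →(2,8)(W), (1,8)(W), (3,4)(W) — all W, so L
(4,4): →(3,4)(W), (2,4)(W), (4,0)(W) — all W, so L
(4,5): →(3,5)(W), (2,5)(W), (4,1)(W) — all W, so L
(4,6): →(3,6)(W), (2,6)(W), (4,2)(W) — all W, so L
(4,7): →(3,7)(W), (2,7)(W), (4,3)(W) — all W, so L
(6,0): →(5,0)(W), (4,0)(W), (1,0)(W) — all W, so L
(6,1): →(5,1)(W), (4,1)(W), (1,1)(W) — all W, so L
(6,2): →(5,2)(W), (4,2)(W), (1,2)(W) — all W, so L
(6,3): →(5,3)(W), (4,3)(W), (1,3)(W) — all W, so L
(6,8): →(5,8)(W), (4,8)(W), (1,8)(W), (6,4)(W) — all W, so L
(7,4): →(6,4)(W), (5,4)(W), (2,4)(W), (7,0)(W) — all W, so L
(7,5): →(6,5)(W), (5,5)(W), (2,5)(W), (7,1)(W) — all W, so L
(7,6): →(6,6)(W), (5,6)(W), (2,6)(W), (7,2)(W) — all W, so L
(7,7): →(6,7)(W), (5,7)(W), (2,7)(W), (7,3)(W) — all W, so L
Every other cell has at least one move into one of the L cells above, so it is W.
L cells per row: a=0: 5, a=1: 4, a=2: 0, a=3: 5, a=4: 4, a=5: 0, a=6: 5, a=7: 4; total 27.

27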